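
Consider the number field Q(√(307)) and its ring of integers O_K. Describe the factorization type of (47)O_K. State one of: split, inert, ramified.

47 splits in O_K

307 mod 4 = 3, hence disc K = 4·307 = 1228 and O_K = ℤ[√307].
47 ∤ 1228, so 47 is unramified.
Compute (307/47) via Euler: 25^((47-1)/2) mod 47 = 1, so (307/47) = 1.
Legendre symbol 1 ⇒ 47 is split.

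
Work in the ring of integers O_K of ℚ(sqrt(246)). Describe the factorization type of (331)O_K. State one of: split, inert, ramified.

Since 246 ≢ 1 mod 4, the ring of integers is ℤ[√246] with discriminant 4·246 = 984.
331 ∤ 984, so 331 is unramified.
Compute (246/331) via Euler: 246^((331-1)/2) mod 331 = 330, so (246/331) = -1.
Legendre symbol -1 ⇒ 331 is inert.

p is inert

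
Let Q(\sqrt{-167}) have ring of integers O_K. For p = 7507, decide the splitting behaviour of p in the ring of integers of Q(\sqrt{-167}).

remains prime (inert)

-167 mod 4 = 1, hence disc K = -167 and O_K = ℤ[(1+√-167)/2].
Since gcd(7507, -167) = 1 the prime 7507 does not ramify.
Euler's criterion: (-167)^3753 mod 7507 = 7506. Thus (-167|7507) = -1.
Legendre symbol -1 ⇒ 7507 is inert.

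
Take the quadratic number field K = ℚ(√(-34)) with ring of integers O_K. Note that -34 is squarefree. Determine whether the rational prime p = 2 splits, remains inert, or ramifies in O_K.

ramified — (2) = 𝔭²

-34 mod 4 = 2, hence disc K = 4·(-34) = -136 and O_K = ℤ[√-34].
disc(K) = -136 = 2·(-68), so p = 2 is ramified.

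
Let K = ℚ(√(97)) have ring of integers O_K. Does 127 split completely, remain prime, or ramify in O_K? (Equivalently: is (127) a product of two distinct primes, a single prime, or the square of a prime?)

d = 97 ≡ 1 (mod 4), so O_K = ℤ[(1+√97)/2] and disc(K) = d = 97.
Since gcd(127, 97) = 1 the prime 127 does not ramify.
(97/127) = 97^63 mod 127 = 126, giving Legendre symbol -1.
Legendre symbol -1 ⇒ 127 is inert.

inert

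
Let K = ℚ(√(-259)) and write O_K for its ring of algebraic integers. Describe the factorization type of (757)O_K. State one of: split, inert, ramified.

inert — (757) stays prime in O_K

d = -259 ≡ 1 (mod 4), so O_K = ℤ[(1+√-259)/2] and disc(K) = d = -259.
757 ∤ -259, so 757 is unramified.
Compute (-259/757) via Euler: 498^((757-1)/2) mod 757 = 756, so (-259/757) = -1.
(-259/757) = -1, so 757 is inert.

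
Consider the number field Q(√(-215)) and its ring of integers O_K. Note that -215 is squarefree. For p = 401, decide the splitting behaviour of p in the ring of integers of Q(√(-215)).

-215 mod 4 = 1, hence disc K = -215 and O_K = ℤ[(1+√-215)/2].
Since gcd(401, -215) = 1 the prime 401 does not ramify.
Legendre symbol by Euler's criterion: (-215/401) ≡ (-215)^200 ≡ 1 (mod 401), i.e. (-215/401) = 1.
(-215/401) = 1, so 401 splits.

split — (401) = 𝔭₁𝔭₂ with 𝔭₁ ≠ 𝔭₂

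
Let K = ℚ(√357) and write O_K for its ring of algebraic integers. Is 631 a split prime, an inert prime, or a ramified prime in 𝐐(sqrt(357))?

p splits

d = 357 ≡ 1 (mod 4), so O_K = ℤ[(1+√357)/2] and disc(K) = d = 357.
Since gcd(631, 357) = 1 the prime 631 does not ramify.
(357/631) = 357^315 mod 631 = 1, giving Legendre symbol 1.
d is a quadratic residue mod p, hence 631 splits in O_K.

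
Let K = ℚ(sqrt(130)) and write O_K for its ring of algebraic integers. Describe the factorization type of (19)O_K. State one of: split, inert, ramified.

Since 130 ≢ 1 mod 4, the ring of integers is ℤ[√130] with discriminant 4·130 = 520.
Since gcd(19, 520) = 1 the prime 19 does not ramify.
(130/19) = 16^9 mod 19 = 1, giving Legendre symbol 1.
d is a quadratic residue mod p, hence 19 splits in O_K.

split — (19) = 𝔭₁𝔭₂ with 𝔭₁ ≠ 𝔭₂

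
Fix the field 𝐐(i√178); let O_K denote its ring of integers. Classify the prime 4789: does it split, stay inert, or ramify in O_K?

inert

-178 mod 4 = 2, hence disc K = 4·(-178) = -712 and O_K = ℤ[√-178].
disc(K) = -712 is not divisible by 4789; 4789 is unramified.
Compute (-178/4789) via Euler: 4611^((4789-1)/2) mod 4789 = 4788, so (-178/4789) = -1.
Legendre symbol -1 ⇒ 4789 is inert.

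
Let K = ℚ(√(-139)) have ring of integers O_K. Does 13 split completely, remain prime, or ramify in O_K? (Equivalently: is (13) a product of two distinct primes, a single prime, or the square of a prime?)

Since -139 ≡ 1 mod 4, the ring of integers is ℤ[(1+√-139)/2] with discriminant -139.
13 ∤ -139, so 13 is unramified.
Legendre symbol by Euler's criterion: (-139/13) ≡ (-139)^6 ≡ 1 (mod 13), i.e. (-139/13) = 1.
(-139/13) = 1, so 13 splits.

split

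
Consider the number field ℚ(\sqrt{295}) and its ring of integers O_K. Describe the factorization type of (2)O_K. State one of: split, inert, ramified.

ramified

295 mod 4 = 3, hence disc K = 4·295 = 1180 and O_K = ℤ[√295].
disc(K) = 1180 = 2·590, so p = 2 is ramified.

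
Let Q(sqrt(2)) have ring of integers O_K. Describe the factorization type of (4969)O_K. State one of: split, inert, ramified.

d = 2 ≡ 2 (mod 4), so O_K = ℤ[√2] and disc(K) = 4d = 8.
disc(K) = 8 is not divisible by 4969; 4969 is unramified.
(2/4969) = 2^2484 mod 4969 = 1, giving Legendre symbol 1.
Legendre symbol 1 ⇒ 4969 is split.

p splits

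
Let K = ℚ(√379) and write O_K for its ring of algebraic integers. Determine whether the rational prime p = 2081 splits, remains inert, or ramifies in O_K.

p is inert

d = 379 ≡ 3 (mod 4), so O_K = ℤ[√379] and disc(K) = 4d = 1516.
Since gcd(2081, 1516) = 1 the prime 2081 does not ramify.
(379/2081) = 379^1040 mod 2081 = 2080, giving Legendre symbol -1.
d is a non-residue mod p, hence 2081 remains inert in O_K.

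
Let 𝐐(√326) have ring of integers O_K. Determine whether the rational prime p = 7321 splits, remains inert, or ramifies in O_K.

d = 326 ≡ 2 (mod 4), so O_K = ℤ[√326] and disc(K) = 4d = 1304.
7321 ∤ 1304, so 7321 is unramified.
Compute (326/7321) via Euler: 326^((7321-1)/2) mod 7321 = 7320, so (326/7321) = -1.
Legendre symbol -1 ⇒ 7321 is inert.

inert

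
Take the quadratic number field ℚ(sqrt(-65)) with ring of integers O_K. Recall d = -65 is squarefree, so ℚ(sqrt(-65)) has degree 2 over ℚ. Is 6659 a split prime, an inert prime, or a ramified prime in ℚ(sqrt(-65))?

d = -65 ≡ 3 (mod 4), so O_K = ℤ[√-65] and disc(K) = 4d = -260.
disc(K) = -260 is not divisible by 6659; 6659 is unramified.
Legendre symbol by Euler's criterion: (-65/6659) ≡ (-65)^3329 ≡ 6658 (mod 6659), i.e. (-65/6659) = -1.
Legendre symbol -1 ⇒ 6659 is inert.

inert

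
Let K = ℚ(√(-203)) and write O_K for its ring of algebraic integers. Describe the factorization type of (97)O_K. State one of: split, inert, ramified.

d = -203 ≡ 1 (mod 4), so O_K = ℤ[(1+√-203)/2] and disc(K) = d = -203.
Since gcd(97, -203) = 1 the prime 97 does not ramify.
(-203/97) = 88^48 mod 97 = 1, giving Legendre symbol 1.
d is a quadratic residue mod p, hence 97 splits in O_K.

splits completely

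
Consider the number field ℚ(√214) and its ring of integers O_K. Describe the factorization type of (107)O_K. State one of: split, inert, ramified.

p ramifies

d = 214 ≡ 2 (mod 4), so O_K = ℤ[√214] and disc(K) = 4d = 856.
107 divides disc(K) = 856, so 107 ramifies.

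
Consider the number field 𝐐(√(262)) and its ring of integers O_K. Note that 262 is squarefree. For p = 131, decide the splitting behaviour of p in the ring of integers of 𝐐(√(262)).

Since 262 ≢ 1 mod 4, the ring of integers is ℤ[√262] with discriminant 4·262 = 1048.
disc(K) = 1048 = 131·8, so p = 131 is ramified.

ramifies in O_K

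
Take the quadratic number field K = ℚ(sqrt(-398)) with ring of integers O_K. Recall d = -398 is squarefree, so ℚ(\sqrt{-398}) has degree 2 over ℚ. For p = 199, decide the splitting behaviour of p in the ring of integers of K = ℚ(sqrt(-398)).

ramified

-398 mod 4 = 2, hence disc K = 4·(-398) = -1592 and O_K = ℤ[√-398].
disc(K) = -1592 = 199·(-8), so p = 199 is ramified.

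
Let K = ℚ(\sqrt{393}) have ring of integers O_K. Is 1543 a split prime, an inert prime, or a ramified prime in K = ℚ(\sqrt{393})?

1543 splits in O_K

d = 393 ≡ 1 (mod 4), so O_K = ℤ[(1+√393)/2] and disc(K) = d = 393.
Since gcd(1543, 393) = 1 the prime 1543 does not ramify.
(393/1543) = 393^771 mod 1543 = 1, giving Legendre symbol 1.
(393/1543) = 1, so 1543 splits.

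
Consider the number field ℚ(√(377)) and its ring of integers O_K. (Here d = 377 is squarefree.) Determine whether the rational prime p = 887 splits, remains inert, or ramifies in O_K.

Since 377 ≡ 1 mod 4, the ring of integers is ℤ[(1+√377)/2] with discriminant 377.
disc(K) = 377 is not divisible by 887; 887 is unramified.
Legendre symbol by Euler's criterion: (377/887) ≡ 377^443 ≡ 886 (mod 887), i.e. (377/887) = -1.
Legendre symbol -1 ⇒ 887 is inert.

inert — (887) stays prime in O_K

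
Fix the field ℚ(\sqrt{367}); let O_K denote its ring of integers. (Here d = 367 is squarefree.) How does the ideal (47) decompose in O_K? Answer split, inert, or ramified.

Since 367 ≢ 1 mod 4, the ring of integers is ℤ[√367] with discriminant 4·367 = 1468.
47 ∤ 1468, so 47 is unramified.
Compute (367/47) via Euler: 38^((47-1)/2) mod 47 = 46, so (367/47) = -1.
d is a non-residue mod p, hence 47 remains inert in O_K.

remains prime (inert)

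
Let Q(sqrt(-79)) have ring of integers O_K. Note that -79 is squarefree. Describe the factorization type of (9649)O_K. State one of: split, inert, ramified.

split

d = -79 ≡ 1 (mod 4), so O_K = ℤ[(1+√-79)/2] and disc(K) = d = -79.
9649 ∤ -79, so 9649 is unramified.
(-79/9649) = 9570^4824 mod 9649 = 1, giving Legendre symbol 1.
d is a quadratic residue mod p, hence 9649 splits in O_K.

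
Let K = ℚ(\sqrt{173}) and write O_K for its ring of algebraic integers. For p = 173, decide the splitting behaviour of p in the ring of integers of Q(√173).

Since 173 ≡ 1 mod 4, the ring of integers is ℤ[(1+√173)/2] with discriminant 173.
disc(K) = 173 = 173·1, so p = 173 is ramified.

173 is ramified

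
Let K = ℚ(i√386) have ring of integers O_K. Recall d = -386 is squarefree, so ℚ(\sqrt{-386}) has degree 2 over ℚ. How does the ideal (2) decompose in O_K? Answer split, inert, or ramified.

-386 mod 4 = 2, hence disc K = 4·(-386) = -1544 and O_K = ℤ[√-386].
Ramification test: 2 | -1544. The prime 2 ramifies in K.

ramifies in O_K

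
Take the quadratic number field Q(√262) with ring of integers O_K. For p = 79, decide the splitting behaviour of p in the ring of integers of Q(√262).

d = 262 ≡ 2 (mod 4), so O_K = ℤ[√262] and disc(K) = 4d = 1048.
79 ∤ 1048, so 79 is unramified.
Euler's criterion: 262^39 mod 79 = 1. Thus (262|79) = 1.
Legendre symbol 1 ⇒ 79 is split.

79 splits in O_K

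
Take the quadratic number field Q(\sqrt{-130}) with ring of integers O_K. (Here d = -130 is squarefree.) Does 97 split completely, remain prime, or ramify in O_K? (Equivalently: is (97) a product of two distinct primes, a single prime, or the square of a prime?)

p splits

d = -130 ≡ 2 (mod 4), so O_K = ℤ[√-130] and disc(K) = 4d = -520.
Since gcd(97, -520) = 1 the prime 97 does not ramify.
Compute (-130/97) via Euler: 64^((97-1)/2) mod 97 = 1, so (-130/97) = 1.
Legendre symbol 1 ⇒ 97 is split.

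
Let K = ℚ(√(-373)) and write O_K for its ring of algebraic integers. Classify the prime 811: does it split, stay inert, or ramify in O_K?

-373 mod 4 = 3, hence disc K = 4·(-373) = -1492 and O_K = ℤ[√-373].
Since gcd(811, -1492) = 1 the prime 811 does not ramify.
Euler's criterion: (-373)^405 mod 811 = 1. Thus (-373|811) = 1.
(-373/811) = 1, so 811 splits.

split — (811) = 𝔭₁𝔭₂ with 𝔭₁ ≠ 𝔭₂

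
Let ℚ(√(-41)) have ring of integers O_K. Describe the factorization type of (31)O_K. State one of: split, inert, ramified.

31 remains inert

d = -41 ≡ 3 (mod 4), so O_K = ℤ[√-41] and disc(K) = 4d = -164.
31 ∤ -164, so 31 is unramified.
Compute (-41/31) via Euler: 21^((31-1)/2) mod 31 = 30, so (-41/31) = -1.
Legendre symbol -1 ⇒ 31 is inert.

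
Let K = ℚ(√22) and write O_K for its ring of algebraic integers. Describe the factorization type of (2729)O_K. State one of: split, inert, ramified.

Since 22 ≢ 1 mod 4, the ring of integers is ℤ[√22] with discriminant 4·22 = 88.
disc(K) = 88 is not divisible by 2729; 2729 is unramified.
Euler's criterion: 22^1364 mod 2729 = 1. Thus (22|2729) = 1.
(22/2729) = 1, so 2729 splits.

split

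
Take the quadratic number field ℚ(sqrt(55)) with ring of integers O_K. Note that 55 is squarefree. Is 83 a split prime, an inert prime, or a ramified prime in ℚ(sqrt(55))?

inert — (83) stays prime in O_K

Since 55 ≢ 1 mod 4, the ring of integers is ℤ[√55] with discriminant 4·55 = 220.
83 ∤ 220, so 83 is unramified.
(55/83) = 55^41 mod 83 = 82, giving Legendre symbol -1.
(55/83) = -1, so 83 is inert.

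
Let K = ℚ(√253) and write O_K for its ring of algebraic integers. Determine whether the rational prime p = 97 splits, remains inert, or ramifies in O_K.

remains prime (inert)

253 mod 4 = 1, hence disc K = 253 and O_K = ℤ[(1+√253)/2].
disc(K) = 253 is not divisible by 97; 97 is unramified.
Compute (253/97) via Euler: 59^((97-1)/2) mod 97 = 96, so (253/97) = -1.
d is a non-residue mod p, hence 97 remains inert in O_K.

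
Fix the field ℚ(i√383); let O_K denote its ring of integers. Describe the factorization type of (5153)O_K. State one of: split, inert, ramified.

splits completely

-383 mod 4 = 1, hence disc K = -383 and O_K = ℤ[(1+√-383)/2].
5153 ∤ -383, so 5153 is unramified.
Euler's criterion: (-383)^2576 mod 5153 = 1. Thus (-383|5153) = 1.
(-383/5153) = 1, so 5153 splits.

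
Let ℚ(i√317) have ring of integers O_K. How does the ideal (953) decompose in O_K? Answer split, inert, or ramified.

d = -317 ≡ 3 (mod 4), so O_K = ℤ[√-317] and disc(K) = 4d = -1268.
953 ∤ -1268, so 953 is unramified.
(-317/953) = 636^476 mod 953 = 952, giving Legendre symbol -1.
(-317/953) = -1, so 953 is inert.

inert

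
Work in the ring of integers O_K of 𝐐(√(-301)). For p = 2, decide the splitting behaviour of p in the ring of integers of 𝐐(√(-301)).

ramifies in O_K

Since -301 ≢ 1 mod 4, the ring of integers is ℤ[√-301] with discriminant 4·(-301) = -1204.
disc(K) = -1204 = 2·(-602), so p = 2 is ramified.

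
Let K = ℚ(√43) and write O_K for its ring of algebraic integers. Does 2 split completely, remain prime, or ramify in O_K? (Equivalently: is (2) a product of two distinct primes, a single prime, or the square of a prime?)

Since 43 ≢ 1 mod 4, the ring of integers is ℤ[√43] with discriminant 4·43 = 172.
Ramification test: 2 | 172. The prime 2 ramifies in K.

ramifies in O_K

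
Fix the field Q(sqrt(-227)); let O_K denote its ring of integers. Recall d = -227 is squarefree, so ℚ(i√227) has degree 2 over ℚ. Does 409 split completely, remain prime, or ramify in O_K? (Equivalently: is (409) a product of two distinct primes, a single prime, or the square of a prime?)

d = -227 ≡ 1 (mod 4), so O_K = ℤ[(1+√-227)/2] and disc(K) = d = -227.
disc(K) = -227 is not divisible by 409; 409 is unramified.
Compute (-227/409) via Euler: 182^((409-1)/2) mod 409 = 1, so (-227/409) = 1.
d is a quadratic residue mod p, hence 409 splits in O_K.

409 splits in O_K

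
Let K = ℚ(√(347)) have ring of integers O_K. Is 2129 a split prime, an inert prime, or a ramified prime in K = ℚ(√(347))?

remains prime (inert)

d = 347 ≡ 3 (mod 4), so O_K = ℤ[√347] and disc(K) = 4d = 1388.
2129 ∤ 1388, so 2129 is unramified.
Compute (347/2129) via Euler: 347^((2129-1)/2) mod 2129 = 2128, so (347/2129) = -1.
d is a non-residue mod p, hence 2129 remains inert in O_K.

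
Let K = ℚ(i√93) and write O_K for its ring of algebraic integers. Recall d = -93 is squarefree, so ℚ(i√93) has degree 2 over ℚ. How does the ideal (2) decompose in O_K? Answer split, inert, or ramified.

ramified — (2) = 𝔭²

d = -93 ≡ 3 (mod 4), so O_K = ℤ[√-93] and disc(K) = 4d = -372.
disc(K) = -372 = 2·(-186), so p = 2 is ramified.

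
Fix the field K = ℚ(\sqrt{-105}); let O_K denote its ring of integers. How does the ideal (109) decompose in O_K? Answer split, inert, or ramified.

109 splits in O_K

-105 mod 4 = 3, hence disc K = 4·(-105) = -420 and O_K = ℤ[√-105].
Since gcd(109, -420) = 1 the prime 109 does not ramify.
(-105/109) = 4^54 mod 109 = 1, giving Legendre symbol 1.
d is a quadratic residue mod p, hence 109 splits in O_K.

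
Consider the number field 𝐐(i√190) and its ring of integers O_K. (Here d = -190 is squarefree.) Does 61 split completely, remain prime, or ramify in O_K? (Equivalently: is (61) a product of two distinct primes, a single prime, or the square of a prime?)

Since -190 ≢ 1 mod 4, the ring of integers is ℤ[√-190] with discriminant 4·(-190) = -760.
disc(K) = -760 is not divisible by 61; 61 is unramified.
Legendre symbol by Euler's criterion: (-190/61) ≡ (-190)^30 ≡ 60 (mod 61), i.e. (-190/61) = -1.
(-190/61) = -1, so 61 is inert.

remains prime (inert)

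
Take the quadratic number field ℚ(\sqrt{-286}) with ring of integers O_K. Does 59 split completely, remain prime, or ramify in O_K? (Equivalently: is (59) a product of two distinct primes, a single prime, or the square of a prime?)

d = -286 ≡ 2 (mod 4), so O_K = ℤ[√-286] and disc(K) = 4d = -1144.
Since gcd(59, -1144) = 1 the prime 59 does not ramify.
(-286/59) = 9^29 mod 59 = 1, giving Legendre symbol 1.
(-286/59) = 1, so 59 splits.

p splits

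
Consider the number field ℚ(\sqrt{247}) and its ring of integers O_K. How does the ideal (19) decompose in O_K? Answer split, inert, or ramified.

Since 247 ≢ 1 mod 4, the ring of integers is ℤ[√247] with discriminant 4·247 = 988.
disc(K) = 988 = 19·52, so p = 19 is ramified.

ramified — (19) = 𝔭²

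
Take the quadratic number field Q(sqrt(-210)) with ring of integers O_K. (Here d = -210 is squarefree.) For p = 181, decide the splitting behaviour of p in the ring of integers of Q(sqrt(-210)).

181 splits in O_K

d = -210 ≡ 2 (mod 4), so O_K = ℤ[√-210] and disc(K) = 4d = -840.
disc(K) = -840 is not divisible by 181; 181 is unramified.
Euler's criterion: (-210)^90 mod 181 = 1. Thus (-210|181) = 1.
d is a quadratic residue mod p, hence 181 splits in O_K.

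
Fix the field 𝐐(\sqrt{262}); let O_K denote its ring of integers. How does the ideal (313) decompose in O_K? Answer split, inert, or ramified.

Since 262 ≢ 1 mod 4, the ring of integers is ℤ[√262] with discriminant 4·262 = 1048.
Since gcd(313, 1048) = 1 the prime 313 does not ramify.
Legendre symbol by Euler's criterion: (262/313) ≡ 262^156 ≡ 312 (mod 313), i.e. (262/313) = -1.
d is a non-residue mod p, hence 313 remains inert in O_K.

remains prime (inert)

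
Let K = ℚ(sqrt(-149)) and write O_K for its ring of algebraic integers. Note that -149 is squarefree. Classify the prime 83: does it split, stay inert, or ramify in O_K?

-149 mod 4 = 3, hence disc K = 4·(-149) = -596 and O_K = ℤ[√-149].
disc(K) = -596 is not divisible by 83; 83 is unramified.
Legendre symbol by Euler's criterion: (-149/83) ≡ (-149)^41 ≡ 1 (mod 83), i.e. (-149/83) = 1.
d is a quadratic residue mod p, hence 83 splits in O_K.

split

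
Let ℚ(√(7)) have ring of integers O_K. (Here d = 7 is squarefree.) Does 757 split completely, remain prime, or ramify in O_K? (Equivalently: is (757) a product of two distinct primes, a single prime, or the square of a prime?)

Since 7 ≢ 1 mod 4, the ring of integers is ℤ[√7] with discriminant 4·7 = 28.
757 ∤ 28, so 757 is unramified.
Legendre symbol by Euler's criterion: (7/757) ≡ 7^378 ≡ 1 (mod 757), i.e. (7/757) = 1.
d is a quadratic residue mod p, hence 757 splits in O_K.

split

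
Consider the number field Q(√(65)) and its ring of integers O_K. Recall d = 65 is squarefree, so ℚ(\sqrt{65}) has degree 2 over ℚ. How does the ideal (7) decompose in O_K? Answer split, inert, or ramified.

65 mod 4 = 1, hence disc K = 65 and O_K = ℤ[(1+√65)/2].
disc(K) = 65 is not divisible by 7; 7 is unramified.
Legendre symbol by Euler's criterion: (65/7) ≡ 65^3 ≡ 1 (mod 7), i.e. (65/7) = 1.
d is a quadratic residue mod p, hence 7 splits in O_K.

p splits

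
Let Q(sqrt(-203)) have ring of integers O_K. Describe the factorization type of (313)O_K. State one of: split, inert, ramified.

d = -203 ≡ 1 (mod 4), so O_K = ℤ[(1+√-203)/2] and disc(K) = d = -203.
disc(K) = -203 is not divisible by 313; 313 is unramified.
Legendre symbol by Euler's criterion: (-203/313) ≡ (-203)^156 ≡ 312 (mod 313), i.e. (-203/313) = -1.
Legendre symbol -1 ⇒ 313 is inert.

inert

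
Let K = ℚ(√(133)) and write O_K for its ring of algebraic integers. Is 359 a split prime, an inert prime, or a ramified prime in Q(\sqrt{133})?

p splits

133 mod 4 = 1, hence disc K = 133 and O_K = ℤ[(1+√133)/2].
359 ∤ 133, so 359 is unramified.
Legendre symbol by Euler's criterion: (133/359) ≡ 133^179 ≡ 1 (mod 359), i.e. (133/359) = 1.
d is a quadratic residue mod p, hence 359 splits in O_K.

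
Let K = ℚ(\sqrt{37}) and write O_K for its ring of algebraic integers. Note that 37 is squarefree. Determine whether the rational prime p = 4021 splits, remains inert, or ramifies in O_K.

d = 37 ≡ 1 (mod 4), so O_K = ℤ[(1+√37)/2] and disc(K) = d = 37.
disc(K) = 37 is not divisible by 4021; 4021 is unramified.
Compute (37/4021) via Euler: 37^((4021-1)/2) mod 4021 = 1, so (37/4021) = 1.
Legendre symbol 1 ⇒ 4021 is split.

split — (4021) = 𝔭₁𝔭₂ with 𝔭₁ ≠ 𝔭₂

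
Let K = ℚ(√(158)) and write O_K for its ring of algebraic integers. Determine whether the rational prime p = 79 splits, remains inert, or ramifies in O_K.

79 is ramified

158 mod 4 = 2, hence disc K = 4·158 = 632 and O_K = ℤ[√158].
Ramification test: 79 | 632. The prime 79 ramifies in K.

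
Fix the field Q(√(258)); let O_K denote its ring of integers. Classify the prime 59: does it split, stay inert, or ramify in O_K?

p splits

258 mod 4 = 2, hence disc K = 4·258 = 1032 and O_K = ℤ[√258].
Since gcd(59, 1032) = 1 the prime 59 does not ramify.
(258/59) = 22^29 mod 59 = 1, giving Legendre symbol 1.
d is a quadratic residue mod p, hence 59 splits in O_K.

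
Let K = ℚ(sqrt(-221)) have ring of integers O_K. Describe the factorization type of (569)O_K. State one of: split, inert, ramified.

-221 mod 4 = 3, hence disc K = 4·(-221) = -884 and O_K = ℤ[√-221].
disc(K) = -884 is not divisible by 569; 569 is unramified.
Compute (-221/569) via Euler: 348^((569-1)/2) mod 569 = 1, so (-221/569) = 1.
Legendre symbol 1 ⇒ 569 is split.

p splits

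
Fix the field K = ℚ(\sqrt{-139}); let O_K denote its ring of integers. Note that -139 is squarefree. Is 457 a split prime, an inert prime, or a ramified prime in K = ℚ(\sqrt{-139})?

Since -139 ≡ 1 mod 4, the ring of integers is ℤ[(1+√-139)/2] with discriminant -139.
disc(K) = -139 is not divisible by 457; 457 is unramified.
Compute (-139/457) via Euler: 318^((457-1)/2) mod 457 = 456, so (-139/457) = -1.
(-139/457) = -1, so 457 is inert.

inert — (457) stays prime in O_K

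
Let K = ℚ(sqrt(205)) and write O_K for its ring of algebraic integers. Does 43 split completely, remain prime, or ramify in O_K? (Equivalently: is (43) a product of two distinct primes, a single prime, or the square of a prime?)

d = 205 ≡ 1 (mod 4), so O_K = ℤ[(1+√205)/2] and disc(K) = d = 205.
Since gcd(43, 205) = 1 the prime 43 does not ramify.
Euler's criterion: 205^21 mod 43 = 42. Thus (205|43) = -1.
d is a non-residue mod p, hence 43 remains inert in O_K.

inert — (43) stays prime in O_K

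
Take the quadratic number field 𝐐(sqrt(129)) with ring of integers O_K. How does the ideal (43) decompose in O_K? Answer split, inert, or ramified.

d = 129 ≡ 1 (mod 4), so O_K = ℤ[(1+√129)/2] and disc(K) = d = 129.
Ramification test: 43 | 129. The prime 43 ramifies in K.

ramified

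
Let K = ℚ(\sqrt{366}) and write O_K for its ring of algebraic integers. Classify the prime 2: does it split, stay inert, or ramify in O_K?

366 mod 4 = 2, hence disc K = 4·366 = 1464 and O_K = ℤ[√366].
Ramification test: 2 | 1464. The prime 2 ramifies in K.

ramified — (2) = 𝔭²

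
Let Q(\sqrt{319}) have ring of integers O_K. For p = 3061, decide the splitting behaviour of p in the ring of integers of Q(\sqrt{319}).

split

319 mod 4 = 3, hence disc K = 4·319 = 1276 and O_K = ℤ[√319].
Since gcd(3061, 1276) = 1 the prime 3061 does not ramify.
(319/3061) = 319^1530 mod 3061 = 1, giving Legendre symbol 1.
Legendre symbol 1 ⇒ 3061 is split.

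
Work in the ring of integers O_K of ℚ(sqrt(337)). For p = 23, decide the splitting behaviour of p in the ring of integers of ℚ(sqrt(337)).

23 remains inert

Since 337 ≡ 1 mod 4, the ring of integers is ℤ[(1+√337)/2] with discriminant 337.
Since gcd(23, 337) = 1 the prime 23 does not ramify.
(337/23) = 15^11 mod 23 = 22, giving Legendre symbol -1.
d is a non-residue mod p, hence 23 remains inert in O_K.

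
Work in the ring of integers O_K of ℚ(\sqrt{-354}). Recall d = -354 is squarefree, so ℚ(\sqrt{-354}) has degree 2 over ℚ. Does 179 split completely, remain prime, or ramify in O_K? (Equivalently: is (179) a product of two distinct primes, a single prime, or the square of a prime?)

179 splits in O_K

d = -354 ≡ 2 (mod 4), so O_K = ℤ[√-354] and disc(K) = 4d = -1416.
Since gcd(179, -1416) = 1 the prime 179 does not ramify.
(-354/179) = 4^89 mod 179 = 1, giving Legendre symbol 1.
d is a quadratic residue mod p, hence 179 splits in O_K.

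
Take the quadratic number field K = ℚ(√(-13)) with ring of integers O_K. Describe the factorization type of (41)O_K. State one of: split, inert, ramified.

-13 mod 4 = 3, hence disc K = 4·(-13) = -52 and O_K = ℤ[√-13].
Since gcd(41, -52) = 1 the prime 41 does not ramify.
(-13/41) = 28^20 mod 41 = 40, giving Legendre symbol -1.
Legendre symbol -1 ⇒ 41 is inert.

41 remains inert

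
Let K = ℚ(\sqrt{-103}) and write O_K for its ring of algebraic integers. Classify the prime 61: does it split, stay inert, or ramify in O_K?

p splits

Since -103 ≡ 1 mod 4, the ring of integers is ℤ[(1+√-103)/2] with discriminant -103.
disc(K) = -103 is not divisible by 61; 61 is unramified.
Legendre symbol by Euler's criterion: (-103/61) ≡ (-103)^30 ≡ 1 (mod 61), i.e. (-103/61) = 1.
(-103/61) = 1, so 61 splits.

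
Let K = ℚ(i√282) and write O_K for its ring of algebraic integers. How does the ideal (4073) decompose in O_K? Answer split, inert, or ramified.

d = -282 ≡ 2 (mod 4), so O_K = ℤ[√-282] and disc(K) = 4d = -1128.
disc(K) = -1128 is not divisible by 4073; 4073 is unramified.
(-282/4073) = 3791^2036 mod 4073 = 1, giving Legendre symbol 1.
(-282/4073) = 1, so 4073 splits.

split — (4073) = 𝔭₁𝔭₂ with 𝔭₁ ≠ 𝔭₂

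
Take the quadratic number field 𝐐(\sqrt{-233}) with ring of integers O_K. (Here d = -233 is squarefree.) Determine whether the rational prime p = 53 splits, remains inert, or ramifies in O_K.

-233 mod 4 = 3, hence disc K = 4·(-233) = -932 and O_K = ℤ[√-233].
53 ∤ -932, so 53 is unramified.
Legendre symbol by Euler's criterion: (-233/53) ≡ (-233)^26 ≡ 52 (mod 53), i.e. (-233/53) = -1.
(-233/53) = -1, so 53 is inert.

53 remains inert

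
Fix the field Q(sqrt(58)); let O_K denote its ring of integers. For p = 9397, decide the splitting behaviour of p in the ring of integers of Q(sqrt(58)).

inert — (9397) stays prime in O_K

d = 58 ≡ 2 (mod 4), so O_K = ℤ[√58] and disc(K) = 4d = 232.
Since gcd(9397, 232) = 1 the prime 9397 does not ramify.
Euler's criterion: 58^4698 mod 9397 = 9396. Thus (58|9397) = -1.
d is a non-residue mod p, hence 9397 remains inert in O_K.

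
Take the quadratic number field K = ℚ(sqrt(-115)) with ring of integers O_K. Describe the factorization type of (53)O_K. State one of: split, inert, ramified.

splits completely

-115 mod 4 = 1, hence disc K = -115 and O_K = ℤ[(1+√-115)/2].
Since gcd(53, -115) = 1 the prime 53 does not ramify.
Legendre symbol by Euler's criterion: (-115/53) ≡ (-115)^26 ≡ 1 (mod 53), i.e. (-115/53) = 1.
d is a quadratic residue mod p, hence 53 splits in O_K.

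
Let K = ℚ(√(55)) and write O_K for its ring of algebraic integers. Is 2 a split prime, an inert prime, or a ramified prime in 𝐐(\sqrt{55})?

d = 55 ≡ 3 (mod 4), so O_K = ℤ[√55] and disc(K) = 4d = 220.
Ramification test: 2 | 220. The prime 2 ramifies in K.

ramifies in O_K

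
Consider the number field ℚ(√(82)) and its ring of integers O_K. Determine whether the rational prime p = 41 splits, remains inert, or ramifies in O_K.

ramifies in O_K

Since 82 ≢ 1 mod 4, the ring of integers is ℤ[√82] with discriminant 4·82 = 328.
disc(K) = 328 = 41·8, so p = 41 is ramified.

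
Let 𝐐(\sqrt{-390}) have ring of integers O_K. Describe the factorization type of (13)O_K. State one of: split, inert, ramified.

d = -390 ≡ 2 (mod 4), so O_K = ℤ[√-390] and disc(K) = 4d = -1560.
Ramification test: 13 | -1560. The prime 13 ramifies in K.

ramified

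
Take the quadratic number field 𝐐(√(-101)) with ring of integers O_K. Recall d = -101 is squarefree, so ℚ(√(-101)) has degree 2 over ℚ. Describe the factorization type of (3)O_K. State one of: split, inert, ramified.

-101 mod 4 = 3, hence disc K = 4·(-101) = -404 and O_K = ℤ[√-101].
disc(K) = -404 is not divisible by 3; 3 is unramified.
Legendre symbol by Euler's criterion: (-101/3) ≡ (-101)^1 ≡ 1 (mod 3), i.e. (-101/3) = 1.
(-101/3) = 1, so 3 splits.

split — (3) = 𝔭₁𝔭₂ with 𝔭₁ ≠ 𝔭₂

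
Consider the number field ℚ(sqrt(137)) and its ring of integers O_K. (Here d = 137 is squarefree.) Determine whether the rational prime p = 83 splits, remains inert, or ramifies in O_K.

remains prime (inert)

d = 137 ≡ 1 (mod 4), so O_K = ℤ[(1+√137)/2] and disc(K) = d = 137.
Since gcd(83, 137) = 1 the prime 83 does not ramify.
Euler's criterion: 137^41 mod 83 = 82. Thus (137|83) = -1.
d is a non-residue mod p, hence 83 remains inert in O_K.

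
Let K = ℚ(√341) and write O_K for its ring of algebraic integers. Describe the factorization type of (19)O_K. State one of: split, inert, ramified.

inert

d = 341 ≡ 1 (mod 4), so O_K = ℤ[(1+√341)/2] and disc(K) = d = 341.
Since gcd(19, 341) = 1 the prime 19 does not ramify.
Legendre symbol by Euler's criterion: (341/19) ≡ 341^9 ≡ 18 (mod 19), i.e. (341/19) = -1.
(341/19) = -1, so 19 is inert.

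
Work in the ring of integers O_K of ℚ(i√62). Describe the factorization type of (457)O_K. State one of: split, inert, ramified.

inert — (457) stays prime in O_K

d = -62 ≡ 2 (mod 4), so O_K = ℤ[√-62] and disc(K) = 4d = -248.
Since gcd(457, -248) = 1 the prime 457 does not ramify.
Legendre symbol by Euler's criterion: (-62/457) ≡ (-62)^228 ≡ 456 (mod 457), i.e. (-62/457) = -1.
d is a non-residue mod p, hence 457 remains inert in O_K.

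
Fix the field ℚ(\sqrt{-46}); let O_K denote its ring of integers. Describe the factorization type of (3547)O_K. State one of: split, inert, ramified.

split

d = -46 ≡ 2 (mod 4), so O_K = ℤ[√-46] and disc(K) = 4d = -184.
3547 ∤ -184, so 3547 is unramified.
(-46/3547) = 3501^1773 mod 3547 = 1, giving Legendre symbol 1.
d is a quadratic residue mod p, hence 3547 splits in O_K.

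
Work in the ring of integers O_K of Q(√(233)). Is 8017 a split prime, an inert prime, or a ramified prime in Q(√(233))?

p is inert

233 mod 4 = 1, hence disc K = 233 and O_K = ℤ[(1+√233)/2].
8017 ∤ 233, so 8017 is unramified.
Compute (233/8017) via Euler: 233^((8017-1)/2) mod 8017 = 8016, so (233/8017) = -1.
(233/8017) = -1, so 8017 is inert.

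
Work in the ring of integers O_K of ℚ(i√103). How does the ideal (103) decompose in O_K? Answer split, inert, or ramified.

p ramifies

Since -103 ≡ 1 mod 4, the ring of integers is ℤ[(1+√-103)/2] with discriminant -103.
103 divides disc(K) = -103, so 103 ramifies.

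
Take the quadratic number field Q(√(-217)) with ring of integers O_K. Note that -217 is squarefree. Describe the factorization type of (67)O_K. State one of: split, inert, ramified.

67 remains inert

d = -217 ≡ 3 (mod 4), so O_K = ℤ[√-217] and disc(K) = 4d = -868.
67 ∤ -868, so 67 is unramified.
(-217/67) = 51^33 mod 67 = 66, giving Legendre symbol -1.
(-217/67) = -1, so 67 is inert.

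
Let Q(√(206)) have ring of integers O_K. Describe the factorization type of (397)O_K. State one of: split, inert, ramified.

splits completely

d = 206 ≡ 2 (mod 4), so O_K = ℤ[√206] and disc(K) = 4d = 824.
Since gcd(397, 824) = 1 the prime 397 does not ramify.
(206/397) = 206^198 mod 397 = 1, giving Legendre symbol 1.
(206/397) = 1, so 397 splits.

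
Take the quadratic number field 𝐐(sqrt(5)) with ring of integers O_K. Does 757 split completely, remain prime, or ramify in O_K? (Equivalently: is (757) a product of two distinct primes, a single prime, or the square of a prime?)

Since 5 ≡ 1 mod 4, the ring of integers is ℤ[(1+√5)/2] with discriminant 5.
757 ∤ 5, so 757 is unramified.
Compute (5/757) via Euler: 5^((757-1)/2) mod 757 = 756, so (5/757) = -1.
Legendre symbol -1 ⇒ 757 is inert.

p is inert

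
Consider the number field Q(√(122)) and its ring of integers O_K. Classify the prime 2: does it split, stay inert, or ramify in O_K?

122 mod 4 = 2, hence disc K = 4·122 = 488 and O_K = ℤ[√122].
disc(K) = 488 = 2·244, so p = 2 is ramified.

ramifies in O_K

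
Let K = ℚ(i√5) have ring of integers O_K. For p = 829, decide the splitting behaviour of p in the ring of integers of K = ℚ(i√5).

Since -5 ≢ 1 mod 4, the ring of integers is ℤ[√-5] with discriminant 4·(-5) = -20.
Since gcd(829, -20) = 1 the prime 829 does not ramify.
(-5/829) = 824^414 mod 829 = 1, giving Legendre symbol 1.
d is a quadratic residue mod p, hence 829 splits in O_K.

829 splits in O_K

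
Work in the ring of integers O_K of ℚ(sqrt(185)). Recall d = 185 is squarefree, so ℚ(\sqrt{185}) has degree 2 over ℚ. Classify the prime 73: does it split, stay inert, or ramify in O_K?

inert

185 mod 4 = 1, hence disc K = 185 and O_K = ℤ[(1+√185)/2].
disc(K) = 185 is not divisible by 73; 73 is unramified.
(185/73) = 39^36 mod 73 = 72, giving Legendre symbol -1.
(185/73) = -1, so 73 is inert.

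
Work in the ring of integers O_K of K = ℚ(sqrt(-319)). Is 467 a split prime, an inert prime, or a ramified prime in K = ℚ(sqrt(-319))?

d = -319 ≡ 1 (mod 4), so O_K = ℤ[(1+√-319)/2] and disc(K) = d = -319.
467 ∤ -319, so 467 is unramified.
Euler's criterion: (-319)^233 mod 467 = 466. Thus (-319|467) = -1.
(-319/467) = -1, so 467 is inert.

remains prime (inert)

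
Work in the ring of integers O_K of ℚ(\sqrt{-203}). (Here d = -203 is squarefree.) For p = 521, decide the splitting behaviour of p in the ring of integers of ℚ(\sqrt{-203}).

inert — (521) stays prime in O_K

-203 mod 4 = 1, hence disc K = -203 and O_K = ℤ[(1+√-203)/2].
disc(K) = -203 is not divisible by 521; 521 is unramified.
Legendre symbol by Euler's criterion: (-203/521) ≡ (-203)^260 ≡ 520 (mod 521), i.e. (-203/521) = -1.
d is a non-residue mod p, hence 521 remains inert in O_K.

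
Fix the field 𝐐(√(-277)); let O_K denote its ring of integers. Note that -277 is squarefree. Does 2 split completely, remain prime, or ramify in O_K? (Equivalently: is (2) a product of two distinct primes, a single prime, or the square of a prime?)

p ramifies

Since -277 ≢ 1 mod 4, the ring of integers is ℤ[√-277] with discriminant 4·(-277) = -1108.
Ramification test: 2 | -1108. The prime 2 ramifies in K.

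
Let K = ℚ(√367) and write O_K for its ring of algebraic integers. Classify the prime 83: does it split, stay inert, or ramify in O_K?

p is inert

367 mod 4 = 3, hence disc K = 4·367 = 1468 and O_K = ℤ[√367].
83 ∤ 1468, so 83 is unramified.
Legendre symbol by Euler's criterion: (367/83) ≡ 367^41 ≡ 82 (mod 83), i.e. (367/83) = -1.
(367/83) = -1, so 83 is inert.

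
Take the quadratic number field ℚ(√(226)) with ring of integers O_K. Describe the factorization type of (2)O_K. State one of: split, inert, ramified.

p ramifies

Since 226 ≢ 1 mod 4, the ring of integers is ℤ[√226] with discriminant 4·226 = 904.
disc(K) = 904 = 2·452, so p = 2 is ramified.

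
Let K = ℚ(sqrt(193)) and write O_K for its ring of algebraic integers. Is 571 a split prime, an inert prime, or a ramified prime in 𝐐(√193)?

d = 193 ≡ 1 (mod 4), so O_K = ℤ[(1+√193)/2] and disc(K) = d = 193.
571 ∤ 193, so 571 is unramified.
Euler's criterion: 193^285 mod 571 = 1. Thus (193|571) = 1.
d is a quadratic residue mod p, hence 571 splits in O_K.

571 splits in O_K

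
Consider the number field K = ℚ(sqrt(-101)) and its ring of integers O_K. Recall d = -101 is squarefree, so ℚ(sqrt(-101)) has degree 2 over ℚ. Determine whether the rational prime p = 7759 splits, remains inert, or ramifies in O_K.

-101 mod 4 = 3, hence disc K = 4·(-101) = -404 and O_K = ℤ[√-101].
7759 ∤ -404, so 7759 is unramified.
(-101/7759) = 7658^3879 mod 7759 = 1, giving Legendre symbol 1.
d is a quadratic residue mod p, hence 7759 splits in O_K.

split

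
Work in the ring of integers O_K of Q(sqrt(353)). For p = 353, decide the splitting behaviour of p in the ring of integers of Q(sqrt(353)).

p ramifies

353 mod 4 = 1, hence disc K = 353 and O_K = ℤ[(1+√353)/2].
disc(K) = 353 = 353·1, so p = 353 is ramified.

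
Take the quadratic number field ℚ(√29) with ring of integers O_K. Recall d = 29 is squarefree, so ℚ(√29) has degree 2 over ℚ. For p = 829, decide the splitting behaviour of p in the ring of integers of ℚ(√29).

inert

29 mod 4 = 1, hence disc K = 29 and O_K = ℤ[(1+√29)/2].
829 ∤ 29, so 829 is unramified.
Legendre symbol by Euler's criterion: (29/829) ≡ 29^414 ≡ 828 (mod 829), i.e. (29/829) = -1.
(29/829) = -1, so 829 is inert.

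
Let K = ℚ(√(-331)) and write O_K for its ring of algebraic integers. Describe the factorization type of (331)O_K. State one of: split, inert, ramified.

-331 mod 4 = 1, hence disc K = -331 and O_K = ℤ[(1+√-331)/2].
331 divides disc(K) = -331, so 331 ramifies.

ramified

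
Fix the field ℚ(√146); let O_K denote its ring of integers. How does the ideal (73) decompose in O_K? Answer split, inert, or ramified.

d = 146 ≡ 2 (mod 4), so O_K = ℤ[√146] and disc(K) = 4d = 584.
disc(K) = 584 = 73·8, so p = 73 is ramified.

73 is ramified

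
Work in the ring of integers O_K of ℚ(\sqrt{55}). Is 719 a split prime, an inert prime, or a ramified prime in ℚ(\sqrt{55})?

55 mod 4 = 3, hence disc K = 4·55 = 220 and O_K = ℤ[√55].
Since gcd(719, 220) = 1 the prime 719 does not ramify.
Legendre symbol by Euler's criterion: (55/719) ≡ 55^359 ≡ 718 (mod 719), i.e. (55/719) = -1.
d is a non-residue mod p, hence 719 remains inert in O_K.

p is inert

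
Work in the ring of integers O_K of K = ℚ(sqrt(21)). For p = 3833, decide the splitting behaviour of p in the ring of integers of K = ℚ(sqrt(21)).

d = 21 ≡ 1 (mod 4), so O_K = ℤ[(1+√21)/2] and disc(K) = d = 21.
3833 ∤ 21, so 3833 is unramified.
(21/3833) = 21^1916 mod 3833 = 3832, giving Legendre symbol -1.
d is a non-residue mod p, hence 3833 remains inert in O_K.

3833 remains inert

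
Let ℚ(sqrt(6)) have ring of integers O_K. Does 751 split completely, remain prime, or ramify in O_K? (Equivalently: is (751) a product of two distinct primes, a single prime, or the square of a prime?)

d = 6 ≡ 2 (mod 4), so O_K = ℤ[√6] and disc(K) = 4d = 24.
disc(K) = 24 is not divisible by 751; 751 is unramified.
(6/751) = 6^375 mod 751 = 750, giving Legendre symbol -1.
(6/751) = -1, so 751 is inert.

remains prime (inert)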